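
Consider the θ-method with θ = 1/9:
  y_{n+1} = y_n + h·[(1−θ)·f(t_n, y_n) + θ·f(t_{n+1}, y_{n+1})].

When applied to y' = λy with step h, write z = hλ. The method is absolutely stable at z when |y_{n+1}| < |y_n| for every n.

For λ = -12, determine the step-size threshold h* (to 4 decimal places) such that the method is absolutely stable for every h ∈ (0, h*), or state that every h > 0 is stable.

(-2.5714,0); λ=-12 ⇒ h* = (18/7)/12 = 0.2143.

Test eqn y'=λy, z=hλ:
  y_{n+1} = y_n + z·[8/9·y_n + 1/9·y_{n+1}] ⇒ (1 − 1/9z)y_{n+1} = (1 + 8/9z)y_n
  so R(z) = (1 + 8/9z)/(1 − 1/9z).

Boundary: |R(x)|=1, x<0.
x=-0.8: |R|=0.2653
R=−1: 1+8/9x = −1+1/9x ⇒ -7/9x=2 ⇒ x=2/(-7/9)=-2.5714
Confirm numerically:
  x=-2.535: |R|=0.97789 <1
  x=-1.977: |R|=0.62093 <1
  x=-1.860: |R|=0.54144 <1
  x=-1.202: |R|=0.06038 <1
  x=-3.082: |R|=1.29581 >1
  x=-2.866: |R|=1.17377 >1
So |R|<1 on (-2.5714, 0).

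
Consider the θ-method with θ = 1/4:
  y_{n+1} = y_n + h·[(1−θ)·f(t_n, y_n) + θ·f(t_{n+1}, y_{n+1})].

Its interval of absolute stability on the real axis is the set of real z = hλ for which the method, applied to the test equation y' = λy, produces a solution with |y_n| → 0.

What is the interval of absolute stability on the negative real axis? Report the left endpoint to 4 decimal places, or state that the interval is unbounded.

(-4.0000, 0).

Test eqn y'=λy, z=hλ:
  y_{n+1} = y_n + z·[3/4·y_n + 1/4·y_{n+1}] ⇒ (1 − 1/4z)y_{n+1} = (1 + 3/4z)y_n
  ⇒ R(z) = (1 + 3/4z)/(1 − 1/4z).

Boundary: |R(x)|=1, x<0.
x=-0.55: |R|=0.5165
R=−1: 1+3/4x = −1+1/4x ⇒ -1/2x=2 ⇒ x=2/(-1/2)=-4.0000
Confirm numerically:
  x=-2.889: |R|=0.67746 <1
  x=-2.217: |R|=0.42641 <1
  x=-2.092: |R|=0.37360 <1
  x=-1.692: |R|=0.18904 <1
  x=-4.305: |R|=1.07345 >1
  x=-4.178: |R|=1.04353 >1
So |R|<1 on (-4.0000, 0).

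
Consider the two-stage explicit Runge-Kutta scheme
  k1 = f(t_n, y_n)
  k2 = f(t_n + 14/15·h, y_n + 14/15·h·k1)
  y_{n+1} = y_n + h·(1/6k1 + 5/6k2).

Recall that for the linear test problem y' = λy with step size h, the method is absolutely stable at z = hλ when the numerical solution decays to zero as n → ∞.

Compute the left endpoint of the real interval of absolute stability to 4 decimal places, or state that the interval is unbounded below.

z* = -1.2857.

With y'=λy (z=hλ):
  k1=λy_n ⇒ h·k1=z·y_n;  k2=λ(1+14/15z)y_n ⇒ h·k2=z(1+14/15z)y_n
  y_{n+1}/y_n = 1 + 1/6z + 5/6z(1+14/15z) = 1 + z + 7/9z²
  ⇒ R(z) = 1 + z + 7/9z².

Solve |R(x)|<1 on ℝ⁻.
x=-0.74: |R|=0.6859
R=1: x+7/9x²=0 ⇒ x=−9/7=-1.2857; min R=1−1/(4·7/9)=0.6786>−1
Confirm numerically:
  x=-1.115: |R|=0.85195 <1
  x=-1.098: |R|=0.83969 <1
  x=-1.040: |R|=0.80124 <1
  x=-0.877: |R|=0.72121 <1
  x=-1.830: |R|=1.77470 >1
  x=-1.808: |R|=1.73445 >1
  x=-1.334: |R|=1.05010 >1
Interval (-1.2857, 0).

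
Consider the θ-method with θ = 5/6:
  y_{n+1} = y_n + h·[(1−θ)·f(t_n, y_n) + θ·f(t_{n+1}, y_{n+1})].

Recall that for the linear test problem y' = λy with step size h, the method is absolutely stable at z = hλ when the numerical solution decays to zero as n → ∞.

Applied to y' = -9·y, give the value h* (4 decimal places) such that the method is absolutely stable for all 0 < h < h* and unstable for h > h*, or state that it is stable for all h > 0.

On y'=λy, z=hλ:
  y_{n+1} = y_n + z·[1/6·y_n + 5/6·y_{n+1}] ⇒ (1 − 5/6z)y_{n+1} = (1 + 1/6z)y_n
  ⇒ R(z) = (1 + 1/6z)/(1 − 5/6z).

Find x<0 with |R(x)|<1.
x=-1.59: |R|=0.3161
x=-2: |R|=0.2500
x=-10: |R|=0.0714
x=-100: |R|=0.1858
θ=5/6≥1/2 ⇒ |1+1/6x|<|1−5/6x| ∀x<0 ⇒ interval (−∞,0).

interval (−∞, 0). Any h>0 works for λ=-9.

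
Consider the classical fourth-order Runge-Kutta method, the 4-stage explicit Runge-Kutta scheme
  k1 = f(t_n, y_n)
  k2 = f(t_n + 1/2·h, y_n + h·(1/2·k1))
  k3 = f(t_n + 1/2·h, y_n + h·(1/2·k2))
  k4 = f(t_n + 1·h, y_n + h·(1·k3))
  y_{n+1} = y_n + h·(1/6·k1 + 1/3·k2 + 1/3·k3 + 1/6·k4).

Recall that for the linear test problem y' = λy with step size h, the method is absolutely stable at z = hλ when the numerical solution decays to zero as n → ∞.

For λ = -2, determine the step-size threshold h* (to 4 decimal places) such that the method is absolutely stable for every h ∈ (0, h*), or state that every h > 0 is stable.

With y'=λy (z=hλ):
  order 4, 4-stage ⇒ R(z)=1+z+z^2/2+z^3/6+z^4/24
  (e.g. R(-1.08)=0.34994, |R|=0.34994)

Find x<0 with |R(x)|<1.
x=-1.08: |R|=0.3499
|R(-2.58)|=0.7321 |R(-2.54)|=0.6889 |R(-1.63)|=0.2708
Bisect:
  x_lo=-3.6758 |R|=3.4089  x_hi=-0.1178 |R|=0.8889
  mid=-1.89676 |R|=0.30407 →hi
  mid=-2.78626 |R|=1.00146 →lo
  mid=-2.34151 |R|=0.51269 →hi
  mid=-2.56389 |R|=0.71437 →hi
  mid=-2.67507 |R|=0.84615 →hi
  mid=-2.73067 |R|=0.92072 →hi
  mid=-2.75846 |R|=0.96030 →hi
  mid=-2.77236 |R|=0.98068 →hi
  mid=-2.77931 |R|=0.99102 →hi
  ...
  [-2.78539,-2.78517] ⇒ x*=-2.7853
Stable set (-2.7853, 0).

(-2.7853,0); λ=-2 ⇒ h* = 1.3926.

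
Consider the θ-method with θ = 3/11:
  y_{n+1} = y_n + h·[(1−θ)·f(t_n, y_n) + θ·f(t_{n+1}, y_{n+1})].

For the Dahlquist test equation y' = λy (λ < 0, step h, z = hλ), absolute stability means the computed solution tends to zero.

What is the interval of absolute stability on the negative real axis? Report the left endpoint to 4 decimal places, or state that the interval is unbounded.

Set f=λy, z=hλ:
  y_{n+1} = y_n + z·[8/11·y_n + 3/11·y_{n+1}] ⇒ (1 − 3/11z)y_{n+1} = (1 + 8/11z)y_n
  ⇒ R(z) = (1 + 8/11z)/(1 − 3/11z).

Find x<0 with |R(x)|<1.
x=-0.85: |R|=0.3100
R=−1: 1+8/11x = −1+3/11x ⇒ -5/11x=2 ⇒ x=2/(-5/11)=-4.4000
Confirm numerically:
  x=-3.804: |R|=0.86704 <1
  x=-3.350: |R|=0.75059 <1
  x=-2.446: |R|=0.46723 <1
  x=-2.418: |R|=0.45711 <1
  x=-4.917: |R|=1.10038 >1
  x=-4.426: |R|=1.00535 >1
Interval (-4.4000, 0).

(-4.4000, 0).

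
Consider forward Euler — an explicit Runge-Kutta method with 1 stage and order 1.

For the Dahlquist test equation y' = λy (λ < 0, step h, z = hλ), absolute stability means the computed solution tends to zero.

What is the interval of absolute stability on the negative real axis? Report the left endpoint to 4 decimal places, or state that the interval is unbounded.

(-2.0000, 0).

Test eqn y'=λy, z=hλ:
  order 1, 1-stage ⇒ R(z)=1+z
  (e.g. R(-1.35)=-0.35000, |R|=0.35000)

Solve |R(x)|<1 on ℝ⁻.
x=-1.35: |R|=0.3500
|R(-2.4)|=1.4000 |R(-1.47)|=0.4700 |R(-1.27)|=0.2700
Bisect:
  x_lo=-2.6142 |R|=1.6142  x_hi=-0.2917 |R|=0.7083
  mid=-1.45291 |R|=0.45291 →hi
  mid=-2.03354 |R|=1.03354 →lo
  mid=-1.74323 |R|=0.74323 →hi
  mid=-1.88839 |R|=0.88839 →hi
  mid=-1.96096 |R|=0.96096 →hi
  mid=-1.99725 |R|=0.99725 →hi
  mid=-2.01540 |R|=1.01540 →lo
  mid=-2.00633 |R|=1.00633 →lo
  ...
  [-2.00009,-1.99995] ⇒ x*=-2.0000
Stable set (-2.0000, 0).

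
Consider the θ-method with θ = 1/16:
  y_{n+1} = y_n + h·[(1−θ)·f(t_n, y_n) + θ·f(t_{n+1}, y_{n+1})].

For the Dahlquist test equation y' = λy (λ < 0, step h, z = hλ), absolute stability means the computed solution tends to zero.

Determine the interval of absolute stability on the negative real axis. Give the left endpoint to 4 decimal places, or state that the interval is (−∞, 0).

With y'=λy (z=hλ):
  y_{n+1} = y_n + z·[15/16·y_n + 1/16·y_{n+1}] ⇒ (1 − 1/16z)y_{n+1} = (1 + 15/16z)y_n
  Hence R(z) = (1 + 15/16z)/(1 − 1/16z).

Find x<0 with |R(x)|<1.
x=-0.94: |R|=0.1122
R=−1: 1+15/16x = −1+1/16x ⇒ -7/8x=2 ⇒ x=2/(-7/8)=-2.2857
Confirm numerically:
  x=-2.050: |R|=0.81717 <1
  x=-1.838: |R|=0.64862 <1
  x=-1.118: |R|=0.04498 <1
  x=-2.733: |R|=1.33428 >1
  x=-2.634: |R|=1.26167 >1
  x=-2.349: |R|=1.04829 >1
So |R|<1 on (-2.2857, 0).

(-2.2857, 0).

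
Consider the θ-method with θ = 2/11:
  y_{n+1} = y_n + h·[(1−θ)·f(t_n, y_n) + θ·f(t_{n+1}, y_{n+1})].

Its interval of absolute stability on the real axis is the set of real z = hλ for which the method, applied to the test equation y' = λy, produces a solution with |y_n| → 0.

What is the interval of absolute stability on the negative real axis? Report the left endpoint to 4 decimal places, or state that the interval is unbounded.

(-3.1429, 0).

Set f=λy, z=hλ:
  y_{n+1} = y_n + z·[9/11·y_n + 2/11·y_{n+1}] ⇒ (1 − 2/11z)y_{n+1} = (1 + 9/11z)y_n
  Hence R(z) = (1 + 9/11z)/(1 − 2/11z).

Boundary: |R(x)|=1, x<0.
x=-0.92: |R|=0.2118
R=−1: 1+9/11x = −1+2/11x ⇒ -7/11x=2 ⇒ x=2/(-7/11)=-3.1429
Confirm numerically:
  x=-2.847: |R|=0.87594 <1
  x=-2.771: |R|=0.84264 <1
  x=-2.597: |R|=0.76405 <1
  x=-3.724: |R|=1.22051 >1
  x=-3.528: |R|=1.14931 >1
  x=-3.369: |R|=1.08924 >1
So |R|<1 on (-3.1429, 0).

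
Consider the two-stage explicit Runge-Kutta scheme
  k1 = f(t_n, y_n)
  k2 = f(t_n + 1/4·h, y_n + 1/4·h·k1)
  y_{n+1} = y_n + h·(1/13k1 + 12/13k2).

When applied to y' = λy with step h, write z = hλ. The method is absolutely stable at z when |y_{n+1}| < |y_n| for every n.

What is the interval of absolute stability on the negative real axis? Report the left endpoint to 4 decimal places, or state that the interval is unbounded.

With y'=λy (z=hλ):
  k1=λy_n ⇒ h·k1=z·y_n;  k2=λ(1+1/4z)y_n ⇒ h·k2=z(1+1/4z)y_n
  y_{n+1}/y_n = 1 + 1/13z + 12/13z(1+1/4z) = 1 + z + 3/13z²
  so R(z) = 1 + z + 3/13z².

Find x<0 with |R(x)|<1.
x=-1: |R|=0.2308
R=1: x+3/13x²=0 ⇒ x=−13/3=-4.3333; min R=1−1/(4·3/13)=-0.0833>−1
Confirm numerically:
  x=-3.969: |R|=0.66630 <1
  x=-3.760: |R|=0.50252 <1
  x=-2.561: |R|=0.04745 <1
  x=-2.413: |R|=0.06933 <1
  x=-4.766: |R|=1.47587 >1
  x=-4.540: |R|=1.21652 >1
Stable set (-4.3333, 0).

z∈(-4.3333,0).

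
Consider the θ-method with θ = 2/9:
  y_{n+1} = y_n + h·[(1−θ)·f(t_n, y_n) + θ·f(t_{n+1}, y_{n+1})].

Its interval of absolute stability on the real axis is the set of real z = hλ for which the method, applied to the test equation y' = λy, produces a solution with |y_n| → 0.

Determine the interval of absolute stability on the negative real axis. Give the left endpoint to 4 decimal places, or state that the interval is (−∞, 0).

z∈(-3.6000,0).

On y'=λy, z=hλ:
  y_{n+1} = y_n + z·[7/9·y_n + 2/9·y_{n+1}] ⇒ (1 − 2/9z)y_{n+1} = (1 + 7/9z)y_n
  ⇒ R(z) = (1 + 7/9z)/(1 − 2/9z).

Find x<0 with |R(x)|<1.
x=-0.77: |R|=0.3425
R=−1: 1+7/9x = −1+2/9x ⇒ -5/9x=2 ⇒ x=2/(-5/9)=-3.6000
Confirm numerically:
  x=-2.986: |R|=0.79495 <1
  x=-1.889: |R|=0.33049 <1
  x=-1.758: |R|=0.26414 <1
  x=-3.878: |R|=1.08296 >1
  x=-3.734: |R|=1.04068 >1
Stable set (-3.6000, 0).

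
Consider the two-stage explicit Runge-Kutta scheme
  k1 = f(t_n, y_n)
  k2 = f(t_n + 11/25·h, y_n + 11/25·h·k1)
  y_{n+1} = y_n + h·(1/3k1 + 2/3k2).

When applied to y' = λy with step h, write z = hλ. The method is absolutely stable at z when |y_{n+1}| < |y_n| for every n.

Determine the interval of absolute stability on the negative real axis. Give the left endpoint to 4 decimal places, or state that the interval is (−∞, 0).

z∈(-3.4091,0).

Set f=λy, z=hλ:
  k1=λy_n ⇒ h·k1=z·y_n;  k2=λ(1+11/25z)y_n ⇒ h·k2=z(1+11/25z)y_n
  y_{n+1}/y_n = 1 + 1/3z + 2/3z(1+11/25z) = 1 + z + 22/75z²
  Hence R(z) = 1 + z + 22/75z².

Boundary: |R(x)|=1, x<0.
x=-1.74: |R|=0.1481
R=1: x+22/75x²=0 ⇒ x=−75/22=-3.4091; min R=1−1/(4·22/75)=0.1477>−1
Confirm numerically:
  x=-3.348: |R|=0.94000 <1
  x=-2.747: |R|=0.46650 <1
  x=-2.292: |R|=0.24896 <1
  x=-1.890: |R|=0.15782 <1
  x=-3.643: |R|=1.24996 >1
  x=-3.630: |R|=1.23522 >1
So |R|<1 on (-3.4091, 0).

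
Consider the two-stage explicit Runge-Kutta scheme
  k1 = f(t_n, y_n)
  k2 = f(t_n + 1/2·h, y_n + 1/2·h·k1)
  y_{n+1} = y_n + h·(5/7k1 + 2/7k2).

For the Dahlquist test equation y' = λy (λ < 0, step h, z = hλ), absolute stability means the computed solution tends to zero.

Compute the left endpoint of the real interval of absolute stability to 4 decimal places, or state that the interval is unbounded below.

On y'=λy, z=hλ:
  k1=λy_n ⇒ h·k1=z·y_n;  k2=λ(1+1/2z)y_n ⇒ h·k2=z(1+1/2z)y_n
  y_{n+1}/y_n = 1 + 5/7z + 2/7z(1+1/2z) = 1 + z + 1/7z²
  R(z) = 1 + z + 1/7z².

Need |R(x)|<1, x<0.
x=-0.98: |R|=0.1572
R=1: x+1/7x²=0 ⇒ x=−7=-7.0000; min R=1−1/(4·1/7)=-0.7500>−1
Confirm numerically:
  x=-6.724: |R|=0.73488 <1
  x=-5.363: |R|=0.25418 <1
  x=-5.312: |R|=0.28095 <1
  x=-3.553: |R|=0.74960 <1
  x=-7.512: |R|=1.54945 >1
  x=-7.431: |R|=1.45754 >1
  x=-7.389: |R|=1.41062 >1
Interval (-7.0000, 0).

z* = -7.0000.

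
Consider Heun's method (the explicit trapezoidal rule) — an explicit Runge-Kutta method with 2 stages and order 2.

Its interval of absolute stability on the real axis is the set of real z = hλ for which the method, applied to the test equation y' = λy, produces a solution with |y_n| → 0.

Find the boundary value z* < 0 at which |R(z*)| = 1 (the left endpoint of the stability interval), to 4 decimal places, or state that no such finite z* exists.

Set f=λy, z=hλ:
  order 2, 2-stage ⇒ R(z)=1+z+z^2/2
  (e.g. R(-1.44)=0.59680, |R|=0.59680)

Solve |R(x)|<1 on ℝ⁻.
x=-1.44: |R|=0.5968
|R(-1.82)|=0.8362 |R(-1.7)|=0.7450 |R(-1.48)|=0.6152
Bisect:
  x_lo=-2.6713 |R|=1.8966  x_hi=-0.2336 |R|=0.7936
  mid=-1.45246 |R|=0.60236 →hi
  mid=-2.06186 |R|=1.06377 →lo
  mid=-1.75716 |R|=0.78664 →hi
  mid=-1.90951 |R|=0.91360 →hi
  mid=-1.98568 |R|=0.98579 →hi
  mid=-2.02377 |R|=1.02405 →lo
  mid=-2.00473 |R|=1.00474 →lo
  mid=-1.99521 |R|=0.99522 →hi
  mid=-1.99997 |R|=0.99997 →hi
  mid=-2.00235 |R|=1.00235 →lo
  ...
  [-2.00011,-1.99997] ⇒ x*=-2.0000
So |R|<1 on (-2.0000, 0).

left endpoint -2.0000.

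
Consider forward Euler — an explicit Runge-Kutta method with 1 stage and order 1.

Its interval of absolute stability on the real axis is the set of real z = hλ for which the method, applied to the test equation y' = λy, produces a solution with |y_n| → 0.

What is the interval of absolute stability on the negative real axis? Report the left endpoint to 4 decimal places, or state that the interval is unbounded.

z∈(-2.0000,0).

Test eqn y'=λy, z=hλ:
  order 1, 1-stage ⇒ R(z)=1+z
  (e.g. R(-1.41)=-0.41000, |R|=0.41000)

Solve |R(x)|<1 on ℝ⁻.
x=-1.41: |R|=0.4100
|R(-2.14)|=1.1400 |R(-1.6)|=0.6000 |R(-1.59)|=0.5900
Bisect:
  x_lo=-2.7875 |R|=1.7875  x_hi=-0.1705 |R|=0.8295
  mid=-1.47896 |R|=0.47896 →hi
  mid=-2.13321 |R|=1.13321 →lo
  mid=-1.80609 |R|=0.80609 →hi
  mid=-1.96965 |R|=0.96965 →hi
  mid=-2.05143 |R|=1.05143 →lo
  mid=-2.01054 |R|=1.01054 →lo
  mid=-1.99010 |R|=0.99010 →hi
  ...
  [-2.00016,-2.00000] ⇒ x*=-2.0000
Stable set (-2.0000, 0).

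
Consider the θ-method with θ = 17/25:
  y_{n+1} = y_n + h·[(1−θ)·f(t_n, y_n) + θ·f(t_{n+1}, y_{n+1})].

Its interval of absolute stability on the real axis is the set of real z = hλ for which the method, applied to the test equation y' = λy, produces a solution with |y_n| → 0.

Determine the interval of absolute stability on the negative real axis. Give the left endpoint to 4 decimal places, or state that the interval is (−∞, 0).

unbounded; (−∞, 0).

With y'=λy (z=hλ):
  y_{n+1} = y_n + z·[8/25·y_n + 17/25·y_{n+1}] ⇒ (1 − 17/25z)y_{n+1} = (1 + 8/25z)y_n
  so R(z) = (1 + 8/25z)/(1 − 17/25z).

Find x<0 with |R(x)|<1.
x=-1.6: |R|=0.2337
x=-2: |R|=0.1525
x=-10: |R|=0.2821
x=-100: |R|=0.4493
θ=17/25≥1/2 ⇒ |1+8/25x|<|1−17/25x| ∀x<0 ⇒ unbounded interval.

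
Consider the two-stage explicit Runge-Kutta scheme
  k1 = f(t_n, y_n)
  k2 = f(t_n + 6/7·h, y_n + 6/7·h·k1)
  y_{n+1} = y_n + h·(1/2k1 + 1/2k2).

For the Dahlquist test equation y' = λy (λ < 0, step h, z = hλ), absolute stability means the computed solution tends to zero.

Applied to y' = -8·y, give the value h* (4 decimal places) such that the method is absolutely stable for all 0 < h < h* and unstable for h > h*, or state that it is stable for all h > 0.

(-2.3333,0); λ=-8 ⇒ h* = (7/3)/8 = 0.2917.

Test eqn y'=λy, z=hλ:
  k1=λy_n ⇒ h·k1=z·y_n;  k2=λ(1+6/7z)y_n ⇒ h·k2=z(1+6/7z)y_n
  y_{n+1}/y_n = 1 + 1/2z + 1/2z(1+6/7z) = 1 + z + 3/7z²
  Hence R(z) = 1 + z + 3/7z².

Boundary: |R(x)|=1, x<0.
x=-0.68: |R|=0.5182
R=1: x+3/7x²=0 ⇒ x=−7/3=-2.3333; min R=1−1/(4·3/7)=0.4167>−1
Confirm numerically:
  x=-2.312: |R|=0.97886 <1
  x=-2.163: |R|=0.84210 <1
  x=-1.610: |R|=0.50090 <1
  x=-2.886: |R|=1.68357 >1
  x=-2.440: |R|=1.11154 >1
Interval (-2.3333, 0).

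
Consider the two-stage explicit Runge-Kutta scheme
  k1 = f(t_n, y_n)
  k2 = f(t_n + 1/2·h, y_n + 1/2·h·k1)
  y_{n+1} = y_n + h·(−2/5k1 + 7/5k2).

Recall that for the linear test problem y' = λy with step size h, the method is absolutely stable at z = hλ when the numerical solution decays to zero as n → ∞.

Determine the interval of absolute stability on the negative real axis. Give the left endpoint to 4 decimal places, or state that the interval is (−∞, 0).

(-1.4286, 0).

On y'=λy, z=hλ:
  k1=λy_n ⇒ h·k1=z·y_n;  k2=λ(1+1/2z)y_n ⇒ h·k2=z(1+1/2z)y_n
  y_{n+1}/y_n = 1 − 2/5z + 7/5z(1+1/2z) = 1 + z + 7/10z²
  R(z) = 1 + z + 7/10z².

Boundary: |R(x)|=1, x<0.
x=-0.8: |R|=0.6480
R=1: x+7/10x²=0 ⇒ x=−10/7=-1.4286; min R=1−1/(4·7/10)=0.6429>−1
Confirm numerically:
  x=-1.024: |R|=0.71000 <1
  x=-0.982: |R|=0.69303 <1
  x=-0.802: |R|=0.64824 <1
  x=-0.783: |R|=0.64616 <1
  x=-1.920: |R|=1.66048 >1
  x=-1.743: |R|=1.38363 >1
  x=-1.451: |R|=1.02278 >1
Interval (-1.4286, 0).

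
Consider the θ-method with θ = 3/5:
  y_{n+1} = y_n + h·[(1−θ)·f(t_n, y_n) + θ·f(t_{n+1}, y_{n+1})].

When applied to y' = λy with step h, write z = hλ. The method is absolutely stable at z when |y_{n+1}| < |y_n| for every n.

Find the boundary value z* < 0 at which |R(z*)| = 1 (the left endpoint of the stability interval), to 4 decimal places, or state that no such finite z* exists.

unbounded; (−∞, 0).

On y'=λy, z=hλ:
  y_{n+1} = y_n + z·[2/5·y_n + 3/5·y_{n+1}] ⇒ (1 − 3/5z)y_{n+1} = (1 + 2/5z)y_n
  so R(z) = (1 + 2/5z)/(1 − 3/5z).

Boundary: |R(x)|=1, x<0.
x=-1.26: |R|=0.2825
x=-2: |R|=0.0909
x=-10: |R|=0.4286
x=-100: |R|=0.6393
θ=3/5≥1/2 ⇒ |1+2/5x|<|1−3/5x| ∀x<0 ⇒ stable on all of ℝ⁻.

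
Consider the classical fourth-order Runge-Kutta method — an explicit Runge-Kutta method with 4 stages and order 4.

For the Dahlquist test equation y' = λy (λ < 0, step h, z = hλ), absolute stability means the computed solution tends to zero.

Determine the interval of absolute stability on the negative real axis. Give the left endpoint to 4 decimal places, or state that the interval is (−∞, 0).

z∈(-2.7853,0).

Test eqn y'=λy, z=hλ:
  order 4, 4-stage ⇒ R(z)=1+z+z^2/2+z^3/6+z^4/24
  (e.g. R(-1.58)=0.27048, |R|=0.27048)

Need |R(x)|<1, x<0.
x=-1.58: |R|=0.2705
|R(-2.83)|=1.0695 |R(-1.95)|=0.3179 |R(-0.84)|=0.4348
Bisect:
  x_lo=-3.2202 |R|=1.8796  x_hi=-0.2715 |R|=0.7622
  mid=-1.74584 |R|=0.27835 →hi
  mid=-2.48300 |R|=0.63203 →hi
  mid=-2.85159 |R|=1.10464 →lo
  mid=-2.66730 |R|=0.83619 →hi
  mid=-2.75944 |R|=0.96172 →hi
  mid=-2.80552 |R|=1.03092 →lo
  mid=-2.78248 |R|=0.99576 →hi
  mid=-2.79400 |R|=1.01320 →lo
  ...
  [-2.78536,-2.78518] ⇒ x*=-2.7853
So |R|<1 on (-2.7853, 0).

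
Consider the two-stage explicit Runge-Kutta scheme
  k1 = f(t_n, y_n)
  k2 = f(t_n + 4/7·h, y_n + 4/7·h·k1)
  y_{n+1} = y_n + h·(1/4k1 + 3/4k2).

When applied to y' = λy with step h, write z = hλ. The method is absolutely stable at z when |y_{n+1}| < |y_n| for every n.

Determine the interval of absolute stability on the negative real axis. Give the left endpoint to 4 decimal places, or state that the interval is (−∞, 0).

Test eqn y'=λy, z=hλ:
  k1=λy_n ⇒ h·k1=z·y_n;  k2=λ(1+4/7z)y_n ⇒ h·k2=z(1+4/7z)y_n
  y_{n+1}/y_n = 1 + 1/4z + 3/4z(1+4/7z) = 1 + z + 3/7z²
  Hence R(z) = 1 + z + 3/7z².

Boundary: |R(x)|=1, x<0.
x=-0.5: |R|=0.6071
R=1: x+3/7x²=0 ⇒ x=−7/3=-2.3333; min R=1−1/(4·3/7)=0.4167>−1
Confirm numerically:
  x=-1.782: |R|=0.57894 <1
  x=-1.684: |R|=0.53137 <1
  x=-1.285: |R|=0.42267 <1
  x=-2.750: |R|=1.49107 >1
  x=-2.502: |R|=1.18086 >1
  x=-2.456: |R|=1.12912 >1
So |R|<1 on (-2.3333, 0).

z∈(-2.3333,0).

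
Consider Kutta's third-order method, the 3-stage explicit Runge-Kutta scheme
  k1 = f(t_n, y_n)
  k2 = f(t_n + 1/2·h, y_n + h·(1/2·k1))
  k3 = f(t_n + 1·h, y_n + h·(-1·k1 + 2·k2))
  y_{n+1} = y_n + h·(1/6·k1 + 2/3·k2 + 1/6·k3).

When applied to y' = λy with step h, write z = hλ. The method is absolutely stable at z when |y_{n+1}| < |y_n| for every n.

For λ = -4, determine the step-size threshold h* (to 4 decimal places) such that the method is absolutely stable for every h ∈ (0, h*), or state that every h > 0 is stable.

Set f=λy, z=hλ:
  order 3, 3-stage ⇒ R(z)=1+z+z^2/2+z^3/6
  (e.g. R(-0.55)=0.57352, |R|=0.57352)

Need |R(x)|<1, x<0.
x=-0.55: |R|=0.5735
|R(-2.59)|=1.1316 |R(-2.34)|=0.7377 |R(-0.81)|=0.4295
Bisect:
  x_lo=-2.8381 |R|=1.6207  x_hi=-0.3080 |R|=0.7345
  mid=-1.57306 |R|=0.01544 →hi
  mid=-2.20556 |R|=0.56147 →hi
  mid=-2.52181 |R|=1.01497 →lo
  mid=-2.36369 |R|=0.77117 →hi
  mid=-2.44275 |R|=0.88856 →hi
  mid=-2.48228 |R|=0.95061 →hi
  mid=-2.50205 |R|=0.98250 →hi
  mid=-2.51193 |R|=0.99866 →hi
  mid=-2.51687 |R|=1.00680 →lo
  mid=-2.51440 |R|=1.00273 →lo
  ...
  [-2.51286,-2.51270] ⇒ x*=-2.5127
So |R|<1 on (-2.5127, 0).

(-2.5127,0); λ=-4 ⇒ h* = 0.6282.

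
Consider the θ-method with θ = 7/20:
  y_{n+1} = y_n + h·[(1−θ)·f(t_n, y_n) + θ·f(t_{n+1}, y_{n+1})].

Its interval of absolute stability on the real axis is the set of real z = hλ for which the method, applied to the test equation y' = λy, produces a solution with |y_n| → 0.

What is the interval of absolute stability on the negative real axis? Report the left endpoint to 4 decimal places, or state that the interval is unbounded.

z∈(-6.6667,0).

Set f=λy, z=hλ:
  y_{n+1} = y_n + z·[13/20·y_n + 7/20·y_{n+1}] ⇒ (1 − 7/20z)y_{n+1} = (1 + 13/20z)y_n
  Hence R(z) = (1 + 13/20z)/(1 − 7/20z).

Need |R(x)|<1, x<0.
x=-0.9: |R|=0.3156
R=−1: 1+13/20x = −1+7/20x ⇒ -3/10x=2 ⇒ x=2/(-3/10)=-6.6667
Confirm numerically:
  x=-5.652: |R|=0.89779 <1
  x=-4.074: |R|=0.67938 <1
  x=-3.685: |R|=0.60935 <1
  x=-7.225: |R|=1.04747 >1
  x=-7.023: |R|=1.03091 >1
Stable set (-6.6667, 0).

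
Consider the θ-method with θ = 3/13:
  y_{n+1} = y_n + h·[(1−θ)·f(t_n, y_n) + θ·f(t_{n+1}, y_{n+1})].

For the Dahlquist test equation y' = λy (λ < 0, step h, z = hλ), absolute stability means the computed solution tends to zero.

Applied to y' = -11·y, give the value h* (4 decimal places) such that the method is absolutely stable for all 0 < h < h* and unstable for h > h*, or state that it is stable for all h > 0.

(-3.7143,0); λ=-11 ⇒ h* = (26/7)/11 = 0.3377.

With y'=λy (z=hλ):
  y_{n+1} = y_n + z·[10/13·y_n + 3/13·y_{n+1}] ⇒ (1 − 3/13z)y_{n+1} = (1 + 10/13z)y_n
  Hence R(z) = (1 + 10/13z)/(1 − 3/13z).

Boundary: |R(x)|=1, x<0.
x=-1.74: |R|=0.2415
R=−1: 1+10/13x = −1+3/13x ⇒ -7/13x=2 ⇒ x=2/(-7/13)=-3.7143
Confirm numerically:
  x=-3.255: |R|=0.85877 <1
  x=-2.929: |R|=0.74769 <1
  x=-2.213: |R|=0.46489 <1
  x=-1.625: |R|=0.18182 <1
  x=-4.245: |R|=1.14436 >1
  x=-4.191: |R|=1.13049 >1
  x=-3.886: |R|=1.04875 >1
Interval (-3.7143, 0).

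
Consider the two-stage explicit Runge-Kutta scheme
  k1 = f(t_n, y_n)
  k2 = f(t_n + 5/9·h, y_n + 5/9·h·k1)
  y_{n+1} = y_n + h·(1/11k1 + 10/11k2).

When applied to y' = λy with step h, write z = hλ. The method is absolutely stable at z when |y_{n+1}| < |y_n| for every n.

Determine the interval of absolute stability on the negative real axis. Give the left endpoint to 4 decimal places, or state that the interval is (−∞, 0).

z∈(-1.9800,0).

On y'=λy, z=hλ:
  k1=λy_n ⇒ h·k1=z·y_n;  k2=λ(1+5/9z)y_n ⇒ h·k2=z(1+5/9z)y_n
  y_{n+1}/y_n = 1 + 1/11z + 10/11z(1+5/9z) = 1 + z + 50/99z²
  R(z) = 1 + z + 50/99z².

Solve |R(x)|<1 on ℝ⁻.
x=-1.57: |R|=0.6749
R=1: x+50/99x²=0 ⇒ x=−99/50=-1.9800; min R=1−1/(4·50/99)=0.5050>−1
Confirm numerically:
  x=-1.789: |R|=0.82742 <1
  x=-1.755: |R|=0.80057 <1
  x=-1.603: |R|=0.69478 <1
  x=-1.243: |R|=0.53733 <1
  x=-2.517: |R|=1.68264 >1
  x=-2.462: |R|=1.59934 >1
  x=-2.447: |R|=1.57715 >1
Stable set (-1.9800, 0).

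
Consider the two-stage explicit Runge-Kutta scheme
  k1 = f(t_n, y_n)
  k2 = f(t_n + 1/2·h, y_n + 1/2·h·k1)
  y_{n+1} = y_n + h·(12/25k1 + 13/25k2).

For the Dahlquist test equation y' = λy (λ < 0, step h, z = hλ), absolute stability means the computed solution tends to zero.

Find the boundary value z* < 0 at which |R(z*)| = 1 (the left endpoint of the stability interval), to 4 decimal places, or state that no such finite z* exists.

z* = -3.8462.

On y'=λy, z=hλ:
  k1=λy_n ⇒ h·k1=z·y_n;  k2=λ(1+1/2z)y_n ⇒ h·k2=z(1+1/2z)y_n
  y_{n+1}/y_n = 1 + 12/25z + 13/25z(1+1/2z) = 1 + z + 13/50z²
  Hence R(z) = 1 + z + 13/50z².

Find x<0 with |R(x)|<1.
x=-0.47: |R|=0.5874
R=1: x+13/50x²=0 ⇒ x=−50/13=-3.8462; min R=1−1/(4·13/50)=0.0385>−1
Confirm numerically:
  x=-3.303: |R|=0.53355 <1
  x=-2.725: |R|=0.20566 <1
  x=-1.950: |R|=0.03865 <1
  x=-1.562: |R|=0.07236 <1
  x=-4.399: |R|=1.63231 >1
  x=-4.268: |R|=1.46811 >1
Interval (-3.8462, 0).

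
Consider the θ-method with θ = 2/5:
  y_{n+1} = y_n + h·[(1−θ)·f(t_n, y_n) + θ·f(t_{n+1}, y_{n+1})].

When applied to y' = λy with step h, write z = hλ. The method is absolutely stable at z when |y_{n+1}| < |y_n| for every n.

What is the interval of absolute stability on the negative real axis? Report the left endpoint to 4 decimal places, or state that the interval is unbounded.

Test eqn y'=λy, z=hλ:
  y_{n+1} = y_n + z·[3/5·y_n + 2/5·y_{n+1}] ⇒ (1 − 2/5z)y_{n+1} = (1 + 3/5z)y_n
  so R(z) = (1 + 3/5z)/(1 − 2/5z).

Boundary: |R(x)|=1, x<0.
x=-1.22: |R|=0.1801
R=−1: 1+3/5x = −1+2/5x ⇒ -1/5x=2 ⇒ x=2/(-1/5)=-10.0000
Confirm numerically:
  x=-8.976: |R|=0.95539 <1
  x=-8.416: |R|=0.92745 <1
  x=-7.880: |R|=0.89788 <1
  x=-10.461: |R|=1.01778 >1
  x=-10.284: |R|=1.01111 >1
  x=-10.081: |R|=1.00322 >1
So |R|<1 on (-10.0000, 0).

(-10.0000, 0).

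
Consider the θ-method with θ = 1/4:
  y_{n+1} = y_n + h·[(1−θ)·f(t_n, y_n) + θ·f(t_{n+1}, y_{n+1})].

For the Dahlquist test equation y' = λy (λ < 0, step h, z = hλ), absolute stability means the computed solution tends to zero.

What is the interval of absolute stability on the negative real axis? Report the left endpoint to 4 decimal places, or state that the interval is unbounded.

z∈(-4.0000,0).

With y'=λy (z=hλ):
  y_{n+1} = y_n + z·[3/4·y_n + 1/4·y_{n+1}] ⇒ (1 − 1/4z)y_{n+1} = (1 + 3/4z)y_n
  Hence R(z) = (1 + 3/4z)/(1 − 1/4z).

Boundary: |R(x)|=1, x<0.
x=-1.77: |R|=0.2270
R=−1: 1+3/4x = −1+1/4x ⇒ -1/2x=2 ⇒ x=2/(-1/2)=-4.0000
Confirm numerically:
  x=-3.596: |R|=0.89363 <1
  x=-3.454: |R|=0.85350 <1
  x=-3.166: |R|=0.76723 <1
  x=-1.771: |R|=0.22752 <1
  x=-4.489: |R|=1.11521 >1
  x=-4.230: |R|=1.05589 >1
  x=-4.034: |R|=1.00846 >1
Interval (-4.0000, 0).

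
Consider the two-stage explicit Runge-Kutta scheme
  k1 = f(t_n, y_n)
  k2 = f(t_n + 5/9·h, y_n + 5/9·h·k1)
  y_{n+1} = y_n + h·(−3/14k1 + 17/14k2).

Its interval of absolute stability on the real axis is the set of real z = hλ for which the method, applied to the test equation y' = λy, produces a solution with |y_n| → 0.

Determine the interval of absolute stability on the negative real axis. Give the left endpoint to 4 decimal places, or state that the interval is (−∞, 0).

z∈(-1.4824,0).

Set f=λy, z=hλ:
  k1=λy_n ⇒ h·k1=z·y_n;  k2=λ(1+5/9z)y_n ⇒ h·k2=z(1+5/9z)y_n
  y_{n+1}/y_n = 1 − 3/14z + 17/14z(1+5/9z) = 1 + z + 85/126z²
  ⇒ R(z) = 1 + z + 85/126z².

Solve |R(x)|<1 on ℝ⁻.
x=-0.88: |R|=0.6424
R=1: x+85/126x²=0 ⇒ x=−126/85=-1.4824; min R=1−1/(4·85/126)=0.6294>−1
Confirm numerically:
  x=-1.322: |R|=0.85699 <1
  x=-1.095: |R|=0.71387 <1
  x=-0.967: |R|=0.66381 <1
  x=-0.858: |R|=0.63862 <1
  x=-1.886: |R|=1.51356 >1
  x=-1.644: |R|=1.17927 >1
So |R|<1 on (-1.4824, 0).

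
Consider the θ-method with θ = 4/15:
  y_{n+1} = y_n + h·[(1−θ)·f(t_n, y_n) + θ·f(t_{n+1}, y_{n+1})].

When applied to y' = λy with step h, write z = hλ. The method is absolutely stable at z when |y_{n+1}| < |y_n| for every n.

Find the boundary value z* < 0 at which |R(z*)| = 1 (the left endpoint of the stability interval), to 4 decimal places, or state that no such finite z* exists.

On y'=λy, z=hλ:
  y_{n+1} = y_n + z·[11/15·y_n + 4/15·y_{n+1}] ⇒ (1 − 4/15z)y_{n+1} = (1 + 11/15z)y_n
  ⇒ R(z) = (1 + 11/15z)/(1 − 4/15z).

Solve |R(x)|<1 on ℝ⁻.
x=-0.52: |R|=0.5433
R=−1: 1+11/15x = −1+4/15x ⇒ -7/15x=2 ⇒ x=2/(-7/15)=-4.2857
Confirm numerically:
  x=-3.532: |R|=0.81887 <1
  x=-3.468: |R|=0.80175 <1
  x=-3.333: |R|=0.76461 <1
  x=-2.168: |R|=0.37377 <1
  x=-4.881: |R|=1.12070 >1
  x=-4.878: |R|=1.12013 >1
  x=-4.339: |R|=1.01153 >1
Interval (-4.2857, 0).

left endpoint -4.2857.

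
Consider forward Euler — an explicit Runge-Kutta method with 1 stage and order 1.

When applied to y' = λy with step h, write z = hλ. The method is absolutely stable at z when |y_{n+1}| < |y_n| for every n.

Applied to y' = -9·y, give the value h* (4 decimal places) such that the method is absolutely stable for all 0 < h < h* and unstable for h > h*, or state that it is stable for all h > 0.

On y'=λy, z=hλ:
  order 1, 1-stage ⇒ R(z)=1+z
  (e.g. R(-0.81)=0.19000, |R|=0.19000)

Boundary: |R(x)|=1, x<0.
x=-0.81: |R|=0.1900
|R(-1.85)|=0.8500 |R(-1.09)|=0.0900 |R(-1)|=0.0000
Bisect:
  x_lo=-2.7926 |R|=1.7926  x_hi=-0.2642 |R|=0.7358
  mid=-1.52837 |R|=0.52837 →hi
  mid=-2.16048 |R|=1.16048 →lo
  mid=-1.84443 |R|=0.84443 →hi
  mid=-2.00245 |R|=1.00245 →lo
  mid=-1.92344 |R|=0.92344 →hi
  mid=-1.96295 |R|=0.96295 →hi
  mid=-1.98270 |R|=0.98270 →hi
  ...
  [-2.00014,-1.99998] ⇒ x*=-2.0000
So |R|<1 on (-2.0000, 0).

(-2.0000,0); λ=-9 ⇒ h* = 0.2222.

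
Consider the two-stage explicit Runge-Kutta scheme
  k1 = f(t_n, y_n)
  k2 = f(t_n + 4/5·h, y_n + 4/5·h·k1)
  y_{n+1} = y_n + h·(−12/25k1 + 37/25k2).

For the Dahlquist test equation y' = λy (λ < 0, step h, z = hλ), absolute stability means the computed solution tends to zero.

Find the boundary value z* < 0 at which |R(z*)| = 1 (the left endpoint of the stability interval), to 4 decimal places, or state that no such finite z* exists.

Set f=λy, z=hλ:
  k1=λy_n ⇒ h·k1=z·y_n;  k2=λ(1+4/5z)y_n ⇒ h·k2=z(1+4/5z)y_n
  y_{n+1}/y_n = 1 − 12/25z + 37/25z(1+4/5z) = 1 + z + 148/125z²
  Hence R(z) = 1 + z + 148/125z².

Need |R(x)|<1, x<0.
x=-1.42: |R|=1.9674
R=1: x+148/125x²=0 ⇒ x=−125/148=-0.8446; min R=1−1/(4·148/125)=0.7889>−1
Confirm numerically:
  x=-0.702: |R|=0.88148 <1
  x=-0.591: |R|=0.82255 <1
  x=-0.511: |R|=0.79817 <1
  x=-1.441: |R|=2.01755 >1
  x=-1.399: |R|=1.91833 >1
  x=-1.115: |R|=1.35698 >1
Interval (-0.8446, 0).

z* = -0.8446.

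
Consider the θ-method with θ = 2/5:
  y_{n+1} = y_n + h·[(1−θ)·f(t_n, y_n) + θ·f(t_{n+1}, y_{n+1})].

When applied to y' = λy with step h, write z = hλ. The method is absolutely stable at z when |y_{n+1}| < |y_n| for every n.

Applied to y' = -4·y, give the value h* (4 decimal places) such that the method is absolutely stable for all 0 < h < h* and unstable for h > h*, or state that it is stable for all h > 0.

On y'=λy, z=hλ:
  y_{n+1} = y_n + z·[3/5·y_n + 2/5·y_{n+1}] ⇒ (1 − 2/5z)y_{n+1} = (1 + 3/5z)y_n
  Hence R(z) = (1 + 3/5z)/(1 − 2/5z).

Solve |R(x)|<1 on ℝ⁻.
x=-0.78: |R|=0.4055
R=−1: 1+3/5x = −1+2/5x ⇒ -1/5x=2 ⇒ x=2/(-1/5)=-10.0000
Confirm numerically:
  x=-9.499: |R|=0.97912 <1
  x=-6.682: |R|=0.81932 <1
  x=-5.675: |R|=0.73547 <1
  x=-4.341: |R|=0.58639 <1
  x=-10.419: |R|=1.01622 >1
  x=-10.160: |R|=1.00632 >1
Interval (-10.0000, 0).

(-10.0000,0); λ=-4 ⇒ h* = (10)/4 = 2.5000.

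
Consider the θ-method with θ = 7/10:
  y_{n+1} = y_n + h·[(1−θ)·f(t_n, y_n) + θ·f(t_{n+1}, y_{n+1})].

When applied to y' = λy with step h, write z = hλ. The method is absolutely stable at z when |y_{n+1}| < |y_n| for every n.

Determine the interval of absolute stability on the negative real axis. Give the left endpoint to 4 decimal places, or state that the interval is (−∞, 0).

(−∞, 0) — no finite endpoint.

Test eqn y'=λy, z=hλ:
  y_{n+1} = y_n + z·[3/10·y_n + 7/10·y_{n+1}] ⇒ (1 − 7/10z)y_{n+1} = (1 + 3/10z)y_n
  Hence R(z) = (1 + 3/10z)/(1 − 7/10z).

Solve |R(x)|<1 on ℝ⁻.
x=-0.4: |R|=0.6875
x=-2: |R|=0.1667
x=-10: |R|=0.2500
x=-100: |R|=0.4085
θ=7/10≥1/2 ⇒ |1+3/10x|<|1−7/10x| ∀x<0 ⇒ stable on all of ℝ⁻.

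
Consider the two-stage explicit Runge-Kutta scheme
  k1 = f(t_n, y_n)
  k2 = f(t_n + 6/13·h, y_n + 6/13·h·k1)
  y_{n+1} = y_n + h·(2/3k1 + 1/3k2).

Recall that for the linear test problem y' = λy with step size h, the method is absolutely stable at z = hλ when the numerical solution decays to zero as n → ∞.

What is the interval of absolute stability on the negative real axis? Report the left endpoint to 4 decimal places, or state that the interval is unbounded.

(-6.5000, 0).

Set f=λy, z=hλ:
  k1=λy_n ⇒ h·k1=z·y_n;  k2=λ(1+6/13z)y_n ⇒ h·k2=z(1+6/13z)y_n
  y_{n+1}/y_n = 1 + 2/3z + 1/3z(1+6/13z) = 1 + z + 2/13z²
  so R(z) = 1 + z + 2/13z².

Find x<0 with |R(x)|<1.
x=-1.6: |R|=0.2062
R=1: x+2/13x²=0 ⇒ x=−13/2=-6.5000; min R=1−1/(4·2/13)=-0.6250>−1
Confirm numerically:
  x=-5.049: |R|=0.12709 <1
  x=-4.904: |R|=0.20412 <1
  x=-3.543: |R|=0.61179 <1
  x=-2.761: |R|=0.58821 <1
  x=-7.054: |R|=1.60122 >1
  x=-6.890: |R|=1.41340 >1
Interval (-6.5000, 0).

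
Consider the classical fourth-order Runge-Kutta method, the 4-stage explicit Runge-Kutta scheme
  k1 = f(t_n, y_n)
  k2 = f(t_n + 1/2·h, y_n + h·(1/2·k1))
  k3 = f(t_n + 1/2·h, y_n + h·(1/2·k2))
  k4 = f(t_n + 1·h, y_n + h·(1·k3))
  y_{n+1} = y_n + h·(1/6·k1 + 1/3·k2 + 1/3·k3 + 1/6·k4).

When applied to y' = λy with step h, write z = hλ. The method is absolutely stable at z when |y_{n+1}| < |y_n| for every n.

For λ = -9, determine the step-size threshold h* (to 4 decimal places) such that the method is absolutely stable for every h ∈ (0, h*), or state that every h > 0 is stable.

Test eqn y'=λy, z=hλ:
  order 4, 4-stage ⇒ R(z)=1+z+z^2/2+z^3/6+z^4/24
  (e.g. R(-0.96)=0.38873, |R|=0.38873)

Solve |R(x)|<1 on ℝ⁻.
x=-0.96: |R|=0.3887
|R(-2.99)|=1.3551 |R(-1.93)|=0.3124 |R(-1.85)|=0.2940
Bisect:
  x_lo=-3.1386 |R|=1.6771  x_hi=-0.0749 |R|=0.9279
  mid=-1.60674 |R|=0.27043 →hi
  mid=-2.37268 |R|=0.53643 →hi
  mid=-2.75565 |R|=0.95621 →hi
  mid=-2.94713 |R|=1.27270 →lo
  mid=-2.85139 |R|=1.10431 →lo
  mid=-2.80352 |R|=1.02782 →lo
  mid=-2.77958 |R|=0.99142 →hi
  mid=-2.79155 |R|=1.00947 →lo
  mid=-2.78556 |R|=1.00041 →lo
  mid=-2.78257 |R|=0.99591 →hi
  ...
  [-2.78538,-2.78519] ⇒ x*=-2.7853
So |R|<1 on (-2.7853, 0).

(-2.7853,0); λ=-9 ⇒ h* = 0.3095.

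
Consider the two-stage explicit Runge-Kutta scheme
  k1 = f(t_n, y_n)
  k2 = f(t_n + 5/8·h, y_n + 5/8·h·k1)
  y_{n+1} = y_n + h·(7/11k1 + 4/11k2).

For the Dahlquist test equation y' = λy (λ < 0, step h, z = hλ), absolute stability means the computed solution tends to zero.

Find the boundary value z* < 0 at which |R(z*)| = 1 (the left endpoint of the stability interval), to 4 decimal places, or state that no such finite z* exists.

left endpoint -4.4000.

On y'=λy, z=hλ:
  k1=λy_n ⇒ h·k1=z·y_n;  k2=λ(1+5/8z)y_n ⇒ h·k2=z(1+5/8z)y_n
  y_{n+1}/y_n = 1 + 7/11z + 4/11z(1+5/8z) = 1 + z + 5/22z²
  ⇒ R(z) = 1 + z + 5/22z².

Need |R(x)|<1, x<0.
x=-0.41: |R|=0.6282
R=1: x+5/22x²=0 ⇒ x=−22/5=-4.4000; min R=1−1/(4·5/22)=-0.1000>−1
Confirm numerically:
  x=-3.529: |R|=0.30142 <1
  x=-2.724: |R|=0.03760 <1
  x=-2.672: |R|=0.04937 <1
  x=-2.401: |R|=0.09082 <1
  x=-4.971: |R|=1.64510 >1
  x=-4.872: |R|=1.52263 >1
  x=-4.502: |R|=1.10436 >1
So |R|<1 on (-4.4000, 0).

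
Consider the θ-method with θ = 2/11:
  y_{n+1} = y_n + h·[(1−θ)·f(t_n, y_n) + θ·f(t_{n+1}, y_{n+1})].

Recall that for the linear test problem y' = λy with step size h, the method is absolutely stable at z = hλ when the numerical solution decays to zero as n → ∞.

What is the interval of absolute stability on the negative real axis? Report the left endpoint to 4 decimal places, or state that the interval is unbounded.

With y'=λy (z=hλ):
  y_{n+1} = y_n + z·[9/11·y_n + 2/11·y_{n+1}] ⇒ (1 − 2/11z)y_{n+1} = (1 + 9/11z)y_n
  Hence R(z) = (1 + 9/11z)/(1 − 2/11z).

Find x<0 with |R(x)|<1.
x=-1.43: |R|=0.1349
R=−1: 1+9/11x = −1+2/11x ⇒ -7/11x=2 ⇒ x=2/(-7/11)=-3.1429
Confirm numerically:
  x=-3.063: |R|=0.96736 <1
  x=-2.821: |R|=0.86462 <1
  x=-2.462: |R|=0.70070 <1
  x=-2.342: |R|=0.64257 <1
  x=-3.660: |R|=1.19760 >1
  x=-3.510: |R|=1.14262 >1
  x=-3.446: |R|=1.11860 >1
Interval (-3.1429, 0).

z∈(-3.1429,0).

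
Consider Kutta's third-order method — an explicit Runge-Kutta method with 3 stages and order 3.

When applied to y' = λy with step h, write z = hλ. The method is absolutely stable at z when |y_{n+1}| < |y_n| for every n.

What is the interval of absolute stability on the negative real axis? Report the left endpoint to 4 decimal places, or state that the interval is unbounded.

On y'=λy, z=hλ:
  order 3, 3-stage ⇒ R(z)=1+z+z^2/2+z^3/6
  (e.g. R(-1.11)=0.27811, |R|=0.27811)

Need |R(x)|<1, x<0.
x=-1.11: |R|=0.2781
|R(-2.26)|=0.6301 |R(-1.85)|=0.1940 |R(-1.64)|=0.0304
Bisect:
  x_lo=-2.9711 |R|=1.9286  x_hi=-0.2644 |R|=0.7674
  mid=-1.61777 |R|=0.01485 →hi
  mid=-2.29444 |R|=0.67538 →hi
  mid=-2.63277 |R|=1.20854 →lo
  mid=-2.46361 |R|=0.92101 →hi
  mid=-2.54819 |R|=1.05924 →lo
  mid=-2.50590 |R|=0.98878 →hi
  mid=-2.52704 |R|=1.02367 →lo
  ...
  [-2.51284,-2.51267] ⇒ x*=-2.5127
Stable set (-2.5127, 0).

(-2.5127, 0).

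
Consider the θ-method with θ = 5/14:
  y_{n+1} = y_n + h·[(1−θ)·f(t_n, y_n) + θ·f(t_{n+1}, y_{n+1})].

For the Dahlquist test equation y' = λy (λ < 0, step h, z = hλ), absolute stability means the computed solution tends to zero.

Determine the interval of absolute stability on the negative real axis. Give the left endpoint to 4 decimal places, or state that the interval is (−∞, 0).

(-7.0000, 0).

Test eqn y'=λy, z=hλ:
  y_{n+1} = y_n + z·[9/14·y_n + 5/14·y_{n+1}] ⇒ (1 − 5/14z)y_{n+1} = (1 + 9/14z)y_n
  Hence R(z) = (1 + 9/14z)/(1 − 5/14z).

Need |R(x)|<1, x<0.
x=-0.52: |R|=0.5614
R=−1: 1+9/14x = −1+5/14x ⇒ -2/7x=2 ⇒ x=2/(-2/7)=-7.0000
Confirm numerically:
  x=-6.400: |R|=0.94783 <1
  x=-4.839: |R|=0.77369 <1
  x=-4.730: |R|=0.75883 <1
  x=-4.022: |R|=0.65078 <1
  x=-7.381: |R|=1.02994 >1
  x=-7.331: |R|=1.02614 >1
  x=-7.166: |R|=1.01333 >1
Stable set (-7.0000, 0).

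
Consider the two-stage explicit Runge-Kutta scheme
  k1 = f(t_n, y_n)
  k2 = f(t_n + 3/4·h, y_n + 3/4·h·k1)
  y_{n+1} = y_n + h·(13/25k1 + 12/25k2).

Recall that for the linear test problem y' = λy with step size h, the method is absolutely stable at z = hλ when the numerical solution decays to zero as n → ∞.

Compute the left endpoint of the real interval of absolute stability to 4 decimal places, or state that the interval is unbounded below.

Set f=λy, z=hλ:
  k1=λy_n ⇒ h·k1=z·y_n;  k2=λ(1+3/4z)y_n ⇒ h·k2=z(1+3/4z)y_n
  y_{n+1}/y_n = 1 + 13/25z + 12/25z(1+3/4z) = 1 + z + 9/25z²
  ⇒ R(z) = 1 + z + 9/25z².

Find x<0 with |R(x)|<1.
x=-0.82: |R|=0.4221
R=1: x+9/25x²=0 ⇒ x=−25/9=-2.7778; min R=1−1/(4·9/25)=0.3056>−1
Confirm numerically:
  x=-2.705: |R|=0.92913 <1
  x=-2.340: |R|=0.63122 <1
  x=-1.853: |R|=0.38310 <1
  x=-1.561: |R|=0.31622 <1
  x=-3.286: |R|=1.60121 >1
  x=-2.968: |R|=1.20325 >1
  x=-2.871: |R|=1.09635 >1
Interval (-2.7778, 0).

z* = -2.7778.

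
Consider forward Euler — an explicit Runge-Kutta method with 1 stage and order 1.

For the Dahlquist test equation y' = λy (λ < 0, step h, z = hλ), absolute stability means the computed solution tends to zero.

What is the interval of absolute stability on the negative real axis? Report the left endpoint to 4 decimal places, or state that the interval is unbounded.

On y'=λy, z=hλ:
  order 1, 1-stage ⇒ R(z)=1+z
  (e.g. R(-1.31)=-0.31000, |R|=0.31000)

Need |R(x)|<1, x<0.
x=-1.31: |R|=0.3100
|R(-1.64)|=0.6400 |R(-1.57)|=0.5700 |R(-1.04)|=0.0400
Bisect:
  x_lo=-2.7262 |R|=1.7262  x_hi=-0.1722 |R|=0.8278
  mid=-1.44918 |R|=0.44918 →hi
  mid=-2.08770 |R|=1.08770 →lo
  mid=-1.76844 |R|=0.76844 →hi
  mid=-1.92807 |R|=0.92807 →hi
  mid=-2.00789 |R|=1.00789 →lo
  mid=-1.96798 |R|=0.96798 →hi
  mid=-1.98793 |R|=0.98793 →hi
  mid=-1.99791 |R|=0.99791 →hi
  ...
  [-2.00009,-1.99993] ⇒ x*=-2.0000
So |R|<1 on (-2.0000, 0).

(-2.0000, 0).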